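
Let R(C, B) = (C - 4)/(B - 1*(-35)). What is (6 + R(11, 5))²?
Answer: 61009/1600 ≈ 38.131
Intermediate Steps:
R(C, B) = (-4 + C)/(35 + B) (R(C, B) = (-4 + C)/(B + 35) = (-4 + C)/(35 + B))
(6 + R(11, 5))² = (6 + (-4 + 11)/(35 + 5))² = (6 + 7/40)² = (247/40)² = 61009/1600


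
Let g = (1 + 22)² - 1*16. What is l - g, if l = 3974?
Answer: 3461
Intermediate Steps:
g = 513 (g = 23² - 16 = 529 - 16 = 513)
l - g = 3974 - 1*513 = 3974 - 513 = 3461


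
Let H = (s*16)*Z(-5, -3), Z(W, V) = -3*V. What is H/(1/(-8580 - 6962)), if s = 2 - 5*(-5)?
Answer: -60427296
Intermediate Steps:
s = 27 (s = 2 + 25 = 27)
H = 3888 (H = (27*16)*(-3*(-3)) = 432*9 = 3888)
H/(1/(-8580 - 6962)) = 3888/(1/(-8580 - 6962)) = 3888/(1/(-15542)) = 3888/(-1/15542) = 3888*(-15542) = -60427296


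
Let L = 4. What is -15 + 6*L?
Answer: 9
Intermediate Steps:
-15 + 6*L = -15 + 6*4 = -15 + 24 = 9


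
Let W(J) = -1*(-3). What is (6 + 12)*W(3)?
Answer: 54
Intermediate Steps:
W(J) = 3
(6 + 12)*W(3) = (6 + 12)*3 = 18*3 = 54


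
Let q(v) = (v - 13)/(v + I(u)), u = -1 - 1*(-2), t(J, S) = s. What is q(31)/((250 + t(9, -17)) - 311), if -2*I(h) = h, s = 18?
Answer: -36/2623 ≈ -0.013725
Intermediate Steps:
t(J, S) = 18
u = 1 (u = -1 + 2 = 1)
I(h) = -h/2
q(v) = (-13 + v)/(-½ + v) (q(v) = (v - 13)/(v - ½*1) = (-13 + v)/(v - ½) = (-13 + v)/(-½ + v))
q(31)/((250 + t(9, -17)) - 311) = (2*(-13 + 31)/(-1 + 2*31))/((250 + 18) - 311) = (2*18/(-1 + 62))/(268 - 311) = (2*18/61)/(-43) = (2*(1/61)*18)*(-1/43) = (36/61)*(-1/43) = -36/2623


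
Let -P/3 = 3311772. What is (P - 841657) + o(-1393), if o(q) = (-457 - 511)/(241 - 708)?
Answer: -5032845423/467 ≈ -1.0777e+7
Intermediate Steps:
P = -9935316 (P = -3*3311772 = -9935316)
o(q) = 968/467 (o(q) = -968/(-467) = -968*(-1/467) = 968/467)
(P - 841657) + o(-1393) = (-9935316 - 841657) + 968/467 = -10776973 + 968/467 = -5032845423/467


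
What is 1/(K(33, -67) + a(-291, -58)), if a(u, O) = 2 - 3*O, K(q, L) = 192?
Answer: 1/368 ≈ 0.0027174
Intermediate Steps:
1/(K(33, -67) + a(-291, -58)) = 1/(192 + (2 - 3*(-58))) = 1/(192 + (2 + 174)) = 1/(192 + 176) = 1/368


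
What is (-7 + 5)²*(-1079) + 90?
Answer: -4226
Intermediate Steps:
(-7 + 5)²*(-1079) + 90 = (-2)²*(-1079) + 90 = 4*(-1079) + 90 = -4316 + 90 = -4226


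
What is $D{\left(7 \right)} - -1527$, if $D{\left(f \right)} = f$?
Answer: $1534$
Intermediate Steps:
$D{\left(7 \right)} - -1527 = 7 - -1527 = 7 + 1527 = 1534$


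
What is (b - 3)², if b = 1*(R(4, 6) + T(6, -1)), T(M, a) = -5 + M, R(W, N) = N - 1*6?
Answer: 4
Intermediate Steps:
R(W, N) = -6 + N (R(W, N) = N - 6 = -6 + N)
b = 1 (b = 1*((-6 + 6) + (-5 + 6)) = 1*(0 + 1) = 1*1 = 1)
(b - 3)² = (1 - 3)² = (-2)² = 4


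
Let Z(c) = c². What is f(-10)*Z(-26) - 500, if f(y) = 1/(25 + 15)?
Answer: -4831/10 ≈ -483.10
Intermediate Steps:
f(y) = 1/40
f(-10)*Z(-26) - 500 = (1/40)*(-26)² - 500 = (1/40)*676 - 500 = 169/10 - 500 = -4831/10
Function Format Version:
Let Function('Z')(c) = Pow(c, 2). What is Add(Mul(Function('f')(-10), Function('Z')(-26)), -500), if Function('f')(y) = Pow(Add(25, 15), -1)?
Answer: Rational(-4831, 10) ≈ -483.10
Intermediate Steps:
Function('f')(y) = Rational(1, 40) (Function('f')(y) = Pow(40, -1) = Rational(1, 40))
Add(Mul(Function('f')(-10), Function('Z')(-26)), -500) = Add(Mul(Rational(1, 40), Pow(-26, 2)), -500) = Add(Mul(Rational(1, 40), 676), -500) = Add(Rational(169, 10), -500) = Rational(-4831, 10)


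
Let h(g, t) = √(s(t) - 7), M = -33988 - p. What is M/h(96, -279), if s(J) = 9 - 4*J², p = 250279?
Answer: 284267*I*√311362/311362 ≈ 509.44*I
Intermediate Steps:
M = -284267 (M = -33988 - 1*250279 = -33988 - 250279 = -284267)
h(g, t) = √(2 - 4*t²) (h(g, t) = √((9 - 4*t²) - 7) = √(2 - 4*t²))
M/h(96, -279) = -284267/√(2 - 4*(-279)²) = -284267/√(2 - 4*77841) = -284267/√(2 - 311364) = -284267*(-I*√311362/311362) = -(-284267)*I*√311362/311362 = 284267*I*√311362/311362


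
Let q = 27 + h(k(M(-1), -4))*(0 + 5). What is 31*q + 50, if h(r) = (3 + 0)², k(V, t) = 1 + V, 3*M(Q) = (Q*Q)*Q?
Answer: 2282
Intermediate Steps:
M(Q) = Q³/3 (M(Q) = ((Q*Q)*Q)/3 = (Q²*Q)/3 = Q³/3)
h(r) = 9 (h(r) = 3² = 9)
q = 72 (q = 27 + 9*(0 + 5) = 27 + 9*5 = 27 + 45 = 72)
31*q + 50 = 31*72 + 50 = 2232 + 50 = 2282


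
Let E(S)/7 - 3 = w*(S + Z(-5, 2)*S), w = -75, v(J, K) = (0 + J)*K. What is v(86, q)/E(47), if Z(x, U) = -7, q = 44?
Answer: 344/13461 ≈ 0.025555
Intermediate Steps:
v(J, K) = J*K
E(S) = 21 + 3150*S (E(S) = 21 + 7*(-75*(S - 7*S)) = 21 + 7*(-(-450)*S) = 21 + 7*(450*S) = 21 + 3150*S)
v(86, q)/E(47) = (86*44)/(21 + 3150*47) = 3784/(21 + 148050) = 3784/148071 = 3784*(1/148071) = 344/13461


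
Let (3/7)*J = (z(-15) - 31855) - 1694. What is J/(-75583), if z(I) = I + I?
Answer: 78351/75583 ≈ 1.0366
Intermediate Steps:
z(I) = 2*I
J = -78351 (J = 7*((2*(-15) - 31855) - 1694)/3 = 7*((-30 - 31855) - 1694)/3 = 7*(-31885 - 1694)/3 = (7/3)*(-33579) = -78351)
J/(-75583) = -78351/(-75583) = -78351*(-1/75583) = 78351/75583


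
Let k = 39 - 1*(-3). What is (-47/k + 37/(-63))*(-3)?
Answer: 215/42 ≈ 5.1190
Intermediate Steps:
k = 42 (k = 39 + 3 = 42)
(-47/k + 37/(-63))*(-3) = (-47/42 + 37/(-63))*(-3) = (-47*1/42 + 37*(-1/63))*(-3) = (-47/42 - 37/63)*(-3) = -215/126*(-3) = 215/42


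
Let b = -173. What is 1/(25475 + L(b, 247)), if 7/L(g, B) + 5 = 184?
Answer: 179/4560032 ≈ 3.9254e-5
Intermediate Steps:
L(g, B) = 7/179 (L(g, B) = 7/(-5 + 184) = 7/179)
1/(25475 + L(b, 247)) = 1/(25475 + 7/179) = 1/(4560032/179) = 179/4560032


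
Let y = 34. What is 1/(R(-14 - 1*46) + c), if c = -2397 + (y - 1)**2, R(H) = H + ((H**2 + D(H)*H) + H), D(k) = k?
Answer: 1/5772 ≈ 0.00017325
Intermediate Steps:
R(H) = 2*H + 2*H**2 (R(H) = H + ((H**2 + H*H) + H) = H + ((H**2 + H**2) + H) = H + (2*H**2 + H) = H + (H + 2*H**2) = 2*H + 2*H**2)
c = -1308 (c = -2397 + (34 - 1)**2 = -2397 + 33**2 = -2397 + 1089 = -1308)
1/(R(-14 - 1*46) + c) = 1/(2*(-14 - 1*46)*(1 + (-14 - 1*46)) - 1308) = 1/(2*(-14 - 46)*(1 + (-14 - 46)) - 1308) = 1/(2*(-60)*(1 - 60) - 1308) = 1/(2*(-60)*(-59) - 1308) = 1/(7080 - 1308) = 1/5772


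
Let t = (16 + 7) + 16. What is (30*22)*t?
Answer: 25740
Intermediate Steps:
t = 39 (t = 23 + 16 = 39)
(30*22)*t = (30*22)*39 = 660*39 = 25740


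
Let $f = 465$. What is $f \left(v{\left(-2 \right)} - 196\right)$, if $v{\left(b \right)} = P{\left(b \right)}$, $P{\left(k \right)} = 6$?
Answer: $-88350$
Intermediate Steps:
$v{\left(b \right)} = 6$
$f \left(v{\left(-2 \right)} - 196\right) = 465 \left(6 - 196\right) = 465 \left(-190\right) = -88350$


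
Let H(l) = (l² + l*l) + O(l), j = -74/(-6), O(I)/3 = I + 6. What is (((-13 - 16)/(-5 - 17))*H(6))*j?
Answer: 19314/11 ≈ 1755.8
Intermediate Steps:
O(I) = 18 + 3*I (O(I) = 3*(I + 6) = 3*(6 + I) = 18 + 3*I)
j = 37/3 (j = -74*(-⅙) = 37/3 ≈ 12.333)
H(l) = 18 + 2*l² + 3*l (H(l) = (l² + l*l) + (18 + 3*l) = (l² + l²) + (18 + 3*l) = 2*l² + (18 + 3*l) = 18 + 2*l² + 3*l)
(((-13 - 16)/(-5 - 17))*H(6))*j = (((-13 - 16)/(-5 - 17))*(18 + 2*6² + 3*6))*(37/3) = ((-29/(-22))*(18 + 2*36 + 18))*(37/3) = ((-29*(-1/22))*(18 + 72 + 18))*(37/3) = ((29/22)*108)*(37/3) = (1566/11)*(37/3) = 19314/11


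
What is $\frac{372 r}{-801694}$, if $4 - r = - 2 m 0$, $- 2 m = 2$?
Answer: $- \frac{744}{400847} \approx -0.0018561$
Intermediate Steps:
$m = -1$ ($m = \left(- \frac{1}{2}\right) 2 = -1$)
$r = 4$ ($r = 4 - \left(-2\right) \left(-1\right) 0 = 4 - 2 \cdot 0 = 4 - 0 = 4 + 0 = 4$)
$\frac{372 r}{-801694} = \frac{372 \cdot 4}{-801694} = 1488 \left(- \frac{1}{801694}\right) = - \frac{744}{400847}$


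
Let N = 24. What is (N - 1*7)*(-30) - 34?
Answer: -544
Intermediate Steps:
(N - 1*7)*(-30) - 34 = (24 - 1*7)*(-30) - 34 = (24 - 7)*(-30) - 34 = 17*(-30) - 34 = -510 - 34 = -544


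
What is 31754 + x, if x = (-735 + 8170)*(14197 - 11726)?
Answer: 18403639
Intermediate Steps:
x = 18371885 (x = 7435*2471 = 18371885)
31754 + x = 31754 + 18371885 = 18403639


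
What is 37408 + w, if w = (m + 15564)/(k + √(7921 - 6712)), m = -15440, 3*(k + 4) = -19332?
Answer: 3859194336/103165 - 4*√1209/1341145 ≈ 37408.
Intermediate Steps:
k = -6448 (k = -4 + (⅓)*(-19332) = -4 - 6444 = -6448)
w = 124/(-6448 + √1209) (w = (-15440 + 15564)/(-6448 + √(7921 - 6712)) = 124/(-6448 + √1209) ≈ -0.019335)
37408 + w = 37408 + (-1984/103165 - 4*√1209/1341145) = 3859194336/103165 - 4*√1209/1341145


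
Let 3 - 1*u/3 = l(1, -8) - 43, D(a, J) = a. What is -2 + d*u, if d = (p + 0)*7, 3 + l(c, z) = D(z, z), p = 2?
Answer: 2392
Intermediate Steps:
l(c, z) = -3 + z
u = 171 (u = 9 - 3*((-3 - 8) - 43) = 9 - 3*(-11 - 43) = 9 - 3*(-54) = 9 + 162 = 171)
d = 14 (d = (2 + 0)*7 = 2*7 = 14)
-2 + d*u = -2 + 14*171 = -2 + 2394 = 2392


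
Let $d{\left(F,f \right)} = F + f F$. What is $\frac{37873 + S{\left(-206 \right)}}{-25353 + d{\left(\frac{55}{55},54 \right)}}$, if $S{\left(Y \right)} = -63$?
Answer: $- \frac{18905}{12649} \approx -1.4946$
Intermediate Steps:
$d{\left(F,f \right)} = F + F f$
$\frac{37873 + S{\left(-206 \right)}}{-25353 + d{\left(\frac{55}{55},54 \right)}} = \frac{37873 - 63}{-25353 + \frac{55}{55} \left(1 + 54\right)} = \frac{37810}{-25353 + 55 \cdot \frac{1}{55} \cdot 55} = \frac{37810}{-25353 + 1 \cdot 55} = \frac{37810}{-25353 + 55} = \frac{37810}{-25298} = 37810 \left(- \frac{1}{25298}\right) = - \frac{18905}{12649}$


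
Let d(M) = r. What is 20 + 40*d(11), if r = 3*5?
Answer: 620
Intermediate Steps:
r = 15
d(M) = 15
20 + 40*d(11) = 20 + 40*15 = 20 + 600 = 620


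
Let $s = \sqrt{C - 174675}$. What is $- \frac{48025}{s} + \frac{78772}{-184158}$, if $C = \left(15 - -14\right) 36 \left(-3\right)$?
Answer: $- \frac{39386}{92079} + \frac{48025 i \sqrt{177807}}{177807} \approx -0.42774 + 113.89 i$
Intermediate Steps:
$C = -3132$ ($C = \left(15 + 14\right) 36 \left(-3\right) = 29 \cdot 36 \left(-3\right) = 1044 \left(-3\right) = -3132$)
$s = i \sqrt{177807}$ ($s = \sqrt{-3132 - 174675} = \sqrt{-177807} = i \sqrt{177807} \approx 421.67 i$)
$- \frac{48025}{s} + \frac{78772}{-184158} = - \frac{48025}{i \sqrt{177807}} + \frac{78772}{-184158} = - 48025 \left(- \frac{i \sqrt{177807}}{177807}\right) + 78772 \left(- \frac{1}{184158}\right) = \frac{48025 i \sqrt{177807}}{177807} - \frac{39386}{92079} = - \frac{39386}{92079} + \frac{48025 i \sqrt{177807}}{177807}$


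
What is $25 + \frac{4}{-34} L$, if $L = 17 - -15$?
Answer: $\frac{361}{17} \approx 21.235$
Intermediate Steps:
$L = 32$ ($L = 17 + 15 = 32$)
$25 + \frac{4}{-34} L = 25 + \frac{4}{-34} \cdot 32 = 25 + 4 \left(- \frac{1}{34}\right) 32 = 25 - \frac{64}{17} = \frac{361}{17}$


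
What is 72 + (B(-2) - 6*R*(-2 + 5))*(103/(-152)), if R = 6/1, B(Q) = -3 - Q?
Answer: 22171/152 ≈ 145.86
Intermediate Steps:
R = 6 (R = 6*1 = 6)
72 + (B(-2) - 6*R*(-2 + 5))*(103/(-152)) = 72 + ((-3 - 1*(-2)) - 36*(-2 + 5))*(103/(-152)) = 72 + ((-3 + 2) - 36*3)*(103*(-1/152)) = 72 + (-1 - 6*18)*(-103/152) = 72 + (-1 - 108)*(-103/152) = 72 - 109*(-103/152) = 72 + 11227/152 = 22171/152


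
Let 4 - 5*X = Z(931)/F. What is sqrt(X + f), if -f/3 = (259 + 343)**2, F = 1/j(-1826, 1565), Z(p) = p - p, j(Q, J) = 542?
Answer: 2*I*sqrt(6795070)/5 ≈ 1042.7*I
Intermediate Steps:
Z(p) = 0
F = 1/542 ≈ 0.0018450
f = -1087212 (f = -3*(259 + 343)**2 = -3*602**2 = -3*362404 = -1087212)
X = 4/5 (X = 4/5 - 0/1/542 = 4/5 - 0*542 = 4/5 - 1/5*0 = 4/5 + 0 = 4/5 ≈ 0.80000)
sqrt(X + f) = sqrt(4/5 - 1087212) = sqrt(-5436056/5) = 2*I*sqrt(6795070)/5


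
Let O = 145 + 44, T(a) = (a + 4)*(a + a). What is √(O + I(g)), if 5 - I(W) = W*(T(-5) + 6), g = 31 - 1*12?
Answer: I*√110 ≈ 10.488*I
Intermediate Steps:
T(a) = 2*a*(4 + a) (T(a) = (4 + a)*(2*a) = 2*a*(4 + a))
g = 19 (g = 31 - 12 = 19)
I(W) = 5 - 16*W (I(W) = 5 - W*(2*(-5)*(4 - 5) + 6) = 5 - W*(2*(-5)*(-1) + 6) = 5 - W*(10 + 6) = 5 - W*16 = 5 - 16*W)
O = 189
√(O + I(g)) = √(189 + (5 - 16*19)) = √(189 + (5 - 304)) = √(189 - 299) = √(-110) = I*√110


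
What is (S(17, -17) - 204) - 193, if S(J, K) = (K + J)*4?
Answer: -397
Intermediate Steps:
S(J, K) = 4*J + 4*K (S(J, K) = (J + K)*4 = 4*J + 4*K)
(S(17, -17) - 204) - 193 = ((4*17 + 4*(-17)) - 204) - 193 = ((68 - 68) - 204) - 193 = (0 - 204) - 193 = -204 - 193 = -397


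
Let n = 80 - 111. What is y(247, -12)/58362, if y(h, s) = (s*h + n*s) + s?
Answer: -434/9727 ≈ -0.044618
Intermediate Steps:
n = -31
y(h, s) = -30*s + h*s (y(h, s) = (s*h - 31*s) + s = (h*s - 31*s) + s = (-31*s + h*s) + s = -30*s + h*s)
y(247, -12)/58362 = -12*(-30 + 247)/58362 = -12*217*(1/58362) = -2604*1/58362 = -434/9727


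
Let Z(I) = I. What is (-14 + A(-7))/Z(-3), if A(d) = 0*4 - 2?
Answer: 16/3 ≈ 5.3333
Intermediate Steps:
A(d) = -2 (A(d) = 0 - 2 = -2)
(-14 + A(-7))/Z(-3) = (-14 - 2)/(-3) = -16*(-1/3) = 16/3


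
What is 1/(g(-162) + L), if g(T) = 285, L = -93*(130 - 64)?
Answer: -1/5853 ≈ -0.00017085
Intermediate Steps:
L = -6138 (L = -93*66 = -6138)
1/(g(-162) + L) = 1/(285 - 6138) = 1/(-5853) = -1/5853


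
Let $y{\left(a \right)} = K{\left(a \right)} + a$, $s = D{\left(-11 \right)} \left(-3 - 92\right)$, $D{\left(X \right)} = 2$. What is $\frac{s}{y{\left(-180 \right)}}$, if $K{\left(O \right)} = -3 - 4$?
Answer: $\frac{190}{187} \approx 1.016$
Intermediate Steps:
$K{\left(O \right)} = -7$
$s = -190$ ($s = 2 \left(-3 - 92\right) = 2 \left(-95\right) = -190$)
$y{\left(a \right)} = -7 + a$
$\frac{s}{y{\left(-180 \right)}} = - \frac{190}{-7 - 180} = - \frac{190}{-187} = \left(-190\right) \left(- \frac{1}{187}\right) = \frac{190}{187}$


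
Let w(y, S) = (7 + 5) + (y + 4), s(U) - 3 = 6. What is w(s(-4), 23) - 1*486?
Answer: -461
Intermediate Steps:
s(U) = 9 (s(U) = 3 + 6 = 9)
w(y, S) = 16 + y (w(y, S) = 12 + (4 + y) = 16 + y)
w(s(-4), 23) - 1*486 = (16 + 9) - 1*486 = 25 - 486 = -461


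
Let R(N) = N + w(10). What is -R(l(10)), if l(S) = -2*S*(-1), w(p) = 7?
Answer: -27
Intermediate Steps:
l(S) = 2*S
R(N) = 7 + N (R(N) = N + 7 = 7 + N)
-R(l(10)) = -(7 + 2*10) = -(7 + 20) = -1*27 = -27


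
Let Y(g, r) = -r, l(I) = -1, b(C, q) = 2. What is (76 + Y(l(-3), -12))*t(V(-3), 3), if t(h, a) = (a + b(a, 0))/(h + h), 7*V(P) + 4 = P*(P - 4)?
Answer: 1540/17 ≈ 90.588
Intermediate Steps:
V(P) = -4/7 + P*(-4 + P)/7 (V(P) = -4/7 + (P*(P - 4))/7 = -4/7 + (P*(-4 + P))/7 = -4/7 + P*(-4 + P)/7)
t(h, a) = (2 + a)/(2*h) (t(h, a) = (a + 2)/(h + h) = (2 + a)/((2*h)) = (2 + a)*(1/(2*h)) = (2 + a)/(2*h))
(76 + Y(l(-3), -12))*t(V(-3), 3) = (76 - 1*(-12))*((2 + 3)/(2*(-4/7 - 4/7*(-3) + (1/7)*(-3)**2))) = (76 + 12)*((1/2)*5/(-4/7 + 12/7 + (1/7)*9)) = 88*((1/2)*5/(-4/7 + 12/7 + 9/7)) = 88*((1/2)*5/(17/7)) = 88*((1/2)*(7/17)*5) = 88*(35/34) = 1540/17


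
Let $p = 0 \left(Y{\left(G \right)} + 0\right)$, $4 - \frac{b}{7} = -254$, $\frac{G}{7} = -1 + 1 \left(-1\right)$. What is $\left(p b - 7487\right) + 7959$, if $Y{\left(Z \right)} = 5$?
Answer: $472$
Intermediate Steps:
$G = -14$ ($G = 7 \left(-1 + 1 \left(-1\right)\right) = 7 \left(-1 - 1\right) = 7 \left(-2\right) = -14$)
$b = 1806$ ($b = 28 - -1778 = 28 + 1778 = 1806$)
$p = 0$ ($p = 0 \left(5 + 0\right) = 0 \cdot 5 = 0$)
$\left(p b - 7487\right) + 7959 = \left(0 \cdot 1806 - 7487\right) + 7959 = \left(0 - 7487\right) + 7959 = -7487 + 7959 = 472$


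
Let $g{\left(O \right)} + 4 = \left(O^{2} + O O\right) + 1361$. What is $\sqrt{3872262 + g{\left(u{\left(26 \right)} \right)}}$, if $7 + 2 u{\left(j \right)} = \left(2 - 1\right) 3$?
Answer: $3 \sqrt{430403} \approx 1968.2$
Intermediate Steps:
$u{\left(j \right)} = -2$ ($u{\left(j \right)} = - \frac{7}{2} + \frac{\left(2 - 1\right) 3}{2} = - \frac{7}{2} + \frac{1 \cdot 3}{2} = - \frac{7}{2} + \frac{1}{2} \cdot 3 = - \frac{7}{2} + \frac{3}{2} = -2$)
$g{\left(O \right)} = 1357 + 2 O^{2}$ ($g{\left(O \right)} = -4 + \left(\left(O^{2} + O O\right) + 1361\right) = -4 + \left(\left(O^{2} + O^{2}\right) + 1361\right) = -4 + \left(2 O^{2} + 1361\right) = -4 + \left(1361 + 2 O^{2}\right) = 1357 + 2 O^{2}$)
$\sqrt{3872262 + g{\left(u{\left(26 \right)} \right)}} = \sqrt{3872262 + \left(1357 + 2 \left(-2\right)^{2}\right)} = \sqrt{3872262 + \left(1357 + 2 \cdot 4\right)} = \sqrt{3872262 + \left(1357 + 8\right)} = \sqrt{3872262 + 1365} = \sqrt{3873627} = 3 \sqrt{430403}$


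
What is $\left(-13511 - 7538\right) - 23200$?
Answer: $-44249$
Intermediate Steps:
$\left(-13511 - 7538\right) - 23200 = -21049 - 23200 = -44249$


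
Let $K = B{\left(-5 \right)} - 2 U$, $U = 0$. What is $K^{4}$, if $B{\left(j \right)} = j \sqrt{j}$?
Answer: $15625$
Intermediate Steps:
$B{\left(j \right)} = j^{\frac{3}{2}}$
$K = - 5 i \sqrt{5}$ ($K = \left(-5\right)^{\frac{3}{2}} - 0 = - 5 i \sqrt{5} + 0 = - 5 i \sqrt{5} \approx - 11.18 i$)
$K^{4} = \left(- 5 i \sqrt{5}\right)^{4} = 15625$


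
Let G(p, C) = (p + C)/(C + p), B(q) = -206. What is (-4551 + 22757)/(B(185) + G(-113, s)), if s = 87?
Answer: -18206/205 ≈ -88.810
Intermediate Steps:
G(p, C) = 1 (G(p, C) = (C + p)/(C + p) = 1)
(-4551 + 22757)/(B(185) + G(-113, s)) = (-4551 + 22757)/(-206 + 1) = 18206/(-205) = 18206*(-1/205) = -18206/205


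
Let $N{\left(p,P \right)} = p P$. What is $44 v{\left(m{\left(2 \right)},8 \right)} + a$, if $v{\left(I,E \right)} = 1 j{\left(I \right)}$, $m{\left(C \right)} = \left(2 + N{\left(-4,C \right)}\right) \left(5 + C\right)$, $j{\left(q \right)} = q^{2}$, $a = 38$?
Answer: $77654$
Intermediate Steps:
$N{\left(p,P \right)} = P p$
$m{\left(C \right)} = \left(2 - 4 C\right) \left(5 + C\right)$ ($m{\left(C \right)} = \left(2 + C \left(-4\right)\right) \left(5 + C\right) = \left(2 - 4 C\right) \left(5 + C\right)$)
$v{\left(I,E \right)} = I^{2}$ ($v{\left(I,E \right)} = 1 I^{2} = I^{2}$)
$44 v{\left(m{\left(2 \right)},8 \right)} + a = 44 \left(10 - 36 - 4 \cdot 2^{2}\right)^{2} + 38 = 44 \left(10 - 36 - 16\right)^{2} + 38 = 44 \left(-42\right)^{2} + 38 = 44 \cdot 1764 + 38 = 77616 + 38 = 77654$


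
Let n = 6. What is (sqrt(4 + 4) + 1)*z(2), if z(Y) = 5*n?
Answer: 30 + 60*sqrt(2) ≈ 114.85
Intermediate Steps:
z(Y) = 30 (z(Y) = 5*6 = 30)
(sqrt(4 + 4) + 1)*z(2) = (sqrt(4 + 4) + 1)*30 = (sqrt(8) + 1)*30 = (2*sqrt(2) + 1)*30 = (1 + 2*sqrt(2))*30 = 30 + 60*sqrt(2)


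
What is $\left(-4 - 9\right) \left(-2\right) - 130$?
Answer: $-104$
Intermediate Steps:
$\left(-4 - 9\right) \left(-2\right) - 130 = \left(-13\right) \left(-2\right) - 130 = 26 - 130 = -104$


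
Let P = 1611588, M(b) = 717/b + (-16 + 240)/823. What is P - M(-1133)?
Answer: 1502740071191/932459 ≈ 1.6116e+6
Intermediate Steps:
M(b) = 224/823 + 717/b (M(b) = 717/b + 224*(1/823) = 717/b + 224/823 = 224/823 + 717/b)
P - M(-1133) = 1611588 - (224/823 + 717/(-1133)) = 1611588 - (224/823 + 717*(-1/1133)) = 1611588 - (224/823 - 717/1133) = 1611588 - 1*(-336299/932459) = 1611588 + 336299/932459 = 1502740071191/932459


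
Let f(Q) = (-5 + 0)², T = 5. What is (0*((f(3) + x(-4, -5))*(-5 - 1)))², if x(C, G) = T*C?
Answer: 0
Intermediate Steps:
f(Q) = 25 (f(Q) = (-5)² = 25)
x(C, G) = 5*C
(0*((f(3) + x(-4, -5))*(-5 - 1)))² = (0*((25 + 5*(-4))*(-5 - 1)))² = (0*((25 - 20)*(-6)))² = (0*(5*(-6)))² = (0*(-30))² = 0² = 0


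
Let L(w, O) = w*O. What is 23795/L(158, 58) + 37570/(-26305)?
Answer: 56327199/48211804 ≈ 1.1683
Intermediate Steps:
L(w, O) = O*w
23795/L(158, 58) + 37570/(-26305) = 23795/((58*158)) + 37570/(-26305) = 23795/9164 + 37570*(-1/26305) = 23795*(1/9164) - 7514/5261 = 23795/9164 - 7514/5261 = 56327199/48211804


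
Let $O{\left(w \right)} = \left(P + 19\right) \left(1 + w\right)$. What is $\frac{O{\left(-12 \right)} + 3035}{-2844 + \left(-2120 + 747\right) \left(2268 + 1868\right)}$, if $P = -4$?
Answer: $- \frac{1435}{2840786} \approx -0.00050514$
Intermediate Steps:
$O{\left(w \right)} = 15 + 15 w$ ($O{\left(w \right)} = \left(-4 + 19\right) \left(1 + w\right) = 15 \left(1 + w\right) = 15 + 15 w$)
$\frac{O{\left(-12 \right)} + 3035}{-2844 + \left(-2120 + 747\right) \left(2268 + 1868\right)} = \frac{\left(15 + 15 \left(-12\right)\right) + 3035}{-2844 + \left(-2120 + 747\right) \left(2268 + 1868\right)} = \frac{\left(15 - 180\right) + 3035}{-2844 - 5678728} = \frac{-165 + 3035}{-2844 - 5678728} = \frac{2870}{-5681572} = 2870 \left(- \frac{1}{5681572}\right) = - \frac{1435}{2840786}$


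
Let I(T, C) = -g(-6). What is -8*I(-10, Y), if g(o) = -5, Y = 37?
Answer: -40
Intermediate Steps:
I(T, C) = 5 (I(T, C) = -1*(-5) = 5)
-8*I(-10, Y) = -8*5 = -40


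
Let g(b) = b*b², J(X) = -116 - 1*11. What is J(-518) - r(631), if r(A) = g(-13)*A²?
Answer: 874759590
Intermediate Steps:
J(X) = -127 (J(X) = -116 - 11 = -127)
g(b) = b³
r(A) = -2197*A² (r(A) = (-13)³*A² = -2197*A²)
J(-518) - r(631) = -127 - (-2197)*631² = -127 - (-2197)*398161 = -127 - 1*(-874759717) = -127 + 874759717 = 874759590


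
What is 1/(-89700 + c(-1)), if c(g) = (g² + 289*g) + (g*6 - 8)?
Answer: -1/90002 ≈ -1.1111e-5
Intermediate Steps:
c(g) = -8 + g² + 295*g (c(g) = (g² + 289*g) + (6*g - 8) = (g² + 289*g) + (-8 + 6*g) = -8 + g² + 295*g)
1/(-89700 + c(-1)) = 1/(-89700 + (-8 + (-1)² + 295*(-1))) = 1/(-89700 + (-8 + 1 - 295)) = 1/(-89700 - 302) = 1/(-90002) = -1/90002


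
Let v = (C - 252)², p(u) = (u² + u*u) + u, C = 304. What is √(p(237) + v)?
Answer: √115279 ≈ 339.53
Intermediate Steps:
p(u) = u + 2*u² (p(u) = (u² + u²) + u = 2*u² + u = u + 2*u²)
v = 2704 (v = (304 - 252)² = 52² = 2704)
√(p(237) + v) = √(237*(1 + 2*237) + 2704) = √(237*(1 + 474) + 2704) = √(237*475 + 2704) = √(112575 + 2704) = √115279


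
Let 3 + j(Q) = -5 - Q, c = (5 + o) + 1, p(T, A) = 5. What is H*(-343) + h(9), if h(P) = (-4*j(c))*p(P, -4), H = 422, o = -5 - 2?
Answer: -144606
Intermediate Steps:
o = -7
c = -1 (c = (5 - 7) + 1 = -2 + 1 = -1)
j(Q) = -8 - Q (j(Q) = -3 + (-5 - Q) = -8 - Q)
h(P) = 140 (h(P) = -4*(-8 - 1*(-1))*5 = -4*(-8 + 1)*5 = -4*(-7)*5 = 28*5 = 140)
H*(-343) + h(9) = 422*(-343) + 140 = -144746 + 140 = -144606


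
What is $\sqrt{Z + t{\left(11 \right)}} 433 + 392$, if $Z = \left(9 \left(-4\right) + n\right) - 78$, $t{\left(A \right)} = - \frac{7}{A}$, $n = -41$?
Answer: $392 + \frac{1732 i \sqrt{1177}}{11} \approx 392.0 + 5401.9 i$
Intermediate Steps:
$Z = -155$ ($Z = \left(9 \left(-4\right) - 41\right) - 78 = \left(-36 - 41\right) - 78 = -77 - 78 = -155$)
$\sqrt{Z + t{\left(11 \right)}} 433 + 392 = \sqrt{-155 - \frac{7}{11}} \cdot 433 + 392 = \sqrt{- \frac{1712}{11}} \cdot 433 + 392 = \frac{4 i \sqrt{1177}}{11} \cdot 433 + 392 = \frac{1732 i \sqrt{1177}}{11} + 392 = 392 + \frac{1732 i \sqrt{1177}}{11}$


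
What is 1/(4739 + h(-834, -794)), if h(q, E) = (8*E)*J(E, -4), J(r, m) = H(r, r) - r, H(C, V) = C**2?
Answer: -1/4009568221 ≈ -2.4940e-10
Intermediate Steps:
J(r, m) = r**2 - r
h(q, E) = 8*E**2*(-1 + E) (h(q, E) = (8*E)*(E*(-1 + E)) = 8*E**2*(-1 + E))
1/(4739 + h(-834, -794)) = 1/(4739 + 8*(-794)**2*(-1 - 794)) = 1/(4739 + 8*630436*(-795)) = 1/(4739 - 4009572960) = 1/(-4009568221) = -1/4009568221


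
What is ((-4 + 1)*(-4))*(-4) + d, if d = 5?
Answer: -43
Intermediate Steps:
((-4 + 1)*(-4))*(-4) + d = ((-4 + 1)*(-4))*(-4) + 5 = -3*(-4)*(-4) + 5 = 12*(-4) + 5 = -48 + 5 = -43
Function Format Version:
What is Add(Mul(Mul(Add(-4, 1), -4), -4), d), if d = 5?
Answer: -43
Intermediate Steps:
Add(Mul(Mul(Add(-4, 1), -4), -4), d) = Add(Mul(Mul(Add(-4, 1), -4), -4), 5) = Add(Mul(Mul(-3, -4), -4), 5) = Add(Mul(12, -4), 5) = Add(-48, 5) = -43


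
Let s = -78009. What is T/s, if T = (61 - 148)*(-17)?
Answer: -493/26003 ≈ -0.018959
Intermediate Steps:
T = 1479 (T = -87*(-17) = 1479)
T/s = 1479/(-78009) = 1479*(-1/78009) = -493/26003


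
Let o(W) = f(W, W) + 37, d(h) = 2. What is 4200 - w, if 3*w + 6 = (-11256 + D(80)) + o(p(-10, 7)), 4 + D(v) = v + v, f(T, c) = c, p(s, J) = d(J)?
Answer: 7889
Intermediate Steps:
p(s, J) = 2
o(W) = 37 + W (o(W) = W + 37 = 37 + W)
D(v) = -4 + 2*v (D(v) = -4 + (v + v) = -4 + 2*v)
w = -3689 (w = -2 + ((-11256 + (-4 + 2*80)) + (37 + 2))/3 = -2 + ((-11256 + (-4 + 160)) + 39)/3 = -2 + ((-11256 + 156) + 39)/3 = -2 + (-11100 + 39)/3 = -2 + (⅓)*(-11061) = -2 - 3687 = -3689)
4200 - w = 4200 - 1*(-3689) = 4200 + 3689 = 7889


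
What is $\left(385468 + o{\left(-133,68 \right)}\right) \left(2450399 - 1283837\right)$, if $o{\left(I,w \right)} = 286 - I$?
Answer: $450161110494$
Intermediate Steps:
$\left(385468 + o{\left(-133,68 \right)}\right) \left(2450399 - 1283837\right) = \left(385468 + \left(286 - -133\right)\right) \left(2450399 - 1283837\right) = \left(385468 + \left(286 + 133\right)\right) 1166562 = \left(385468 + 419\right) 1166562 = 385887 \cdot 1166562 = 450161110494$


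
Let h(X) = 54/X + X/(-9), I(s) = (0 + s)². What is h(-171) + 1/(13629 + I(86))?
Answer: 7463894/399475 ≈ 18.684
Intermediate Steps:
I(s) = s²
h(X) = 54/X - X/9 (h(X) = 54/X + X*(-⅑) = 54/X - X/9)
h(-171) + 1/(13629 + I(86)) = (54/(-171) - ⅑*(-171)) + 1/(13629 + 86²) = (54*(-1/171) + 19) + 1/(13629 + 7396) = (-6/19 + 19) + 1/21025 = 355/19 + 1/21025 = 7463894/399475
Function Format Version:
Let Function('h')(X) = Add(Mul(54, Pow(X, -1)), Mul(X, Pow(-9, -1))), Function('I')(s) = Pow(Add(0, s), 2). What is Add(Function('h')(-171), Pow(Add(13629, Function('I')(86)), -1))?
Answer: Rational(7463894, 399475) ≈ 18.684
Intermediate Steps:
Function('I')(s) = Pow(s, 2)
Function('h')(X) = Add(Mul(54, Pow(X, -1)), Mul(Rational(-1, 9), X)) (Function('h')(X) = Add(Mul(54, Pow(X, -1)), Mul(X, Rational(-1, 9))) = Add(Mul(54, Pow(X, -1)), Mul(Rational(-1, 9), X)))
Add(Function('h')(-171), Pow(Add(13629, Function('I')(86)), -1)) = Add(Add(Mul(54, Pow(-171, -1)), Mul(Rational(-1, 9), -171)), Pow(Add(13629, Pow(86, 2)), -1)) = Add(Add(Mul(54, Rational(-1, 171)), 19), Pow(Add(13629, 7396), -1)) = Add(Add(Rational(-6, 19), 19), Pow(21025, -1)) = Add(Rational(355, 19), Rational(1, 21025)) = Rational(7463894, 399475)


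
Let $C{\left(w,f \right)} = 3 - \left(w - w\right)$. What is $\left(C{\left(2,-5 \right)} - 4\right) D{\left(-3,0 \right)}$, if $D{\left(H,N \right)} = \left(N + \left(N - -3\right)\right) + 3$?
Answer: $-6$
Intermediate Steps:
$C{\left(w,f \right)} = 3$ ($C{\left(w,f \right)} = 3 - 0 = 3 + 0 = 3$)
$D{\left(H,N \right)} = 6 + 2 N$ ($D{\left(H,N \right)} = \left(N + \left(N + 3\right)\right) + 3 = \left(N + \left(3 + N\right)\right) + 3 = \left(3 + 2 N\right) + 3 = 6 + 2 N$)
$\left(C{\left(2,-5 \right)} - 4\right) D{\left(-3,0 \right)} = \left(3 - 4\right) \left(6 + 2 \cdot 0\right) = - (6 + 0) = \left(-1\right) 6 = -6$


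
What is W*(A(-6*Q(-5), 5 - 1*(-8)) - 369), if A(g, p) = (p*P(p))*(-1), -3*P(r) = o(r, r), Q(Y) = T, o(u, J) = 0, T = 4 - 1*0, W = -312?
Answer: 115128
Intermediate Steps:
T = 4 (T = 4 + 0 = 4)
Q(Y) = 4
P(r) = 0 (P(r) = -1/3*0 = 0)
A(g, p) = 0 (A(g, p) = (p*0)*(-1) = 0*(-1) = 0)
W*(A(-6*Q(-5), 5 - 1*(-8)) - 369) = -312*(0 - 369) = -312*(-369) = 115128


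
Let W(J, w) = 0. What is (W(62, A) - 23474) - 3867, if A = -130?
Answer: -27341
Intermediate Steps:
(W(62, A) - 23474) - 3867 = (0 - 23474) - 3867 = -23474 - 3867 = -27341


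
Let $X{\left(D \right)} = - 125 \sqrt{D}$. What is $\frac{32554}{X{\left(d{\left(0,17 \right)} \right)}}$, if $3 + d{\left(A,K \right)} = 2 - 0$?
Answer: $\frac{32554 i}{125} \approx 260.43 i$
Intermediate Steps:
$d{\left(A,K \right)} = -1$ ($d{\left(A,K \right)} = -3 + \left(2 - 0\right) = -3 + \left(2 + 0\right) = -3 + 2 = -1$)
$\frac{32554}{X{\left(d{\left(0,17 \right)} \right)}} = \frac{32554}{\left(-125\right) \sqrt{-1}} = \frac{32554}{\left(-125\right) i} = 32554 \frac{i}{125} = \frac{32554 i}{125}$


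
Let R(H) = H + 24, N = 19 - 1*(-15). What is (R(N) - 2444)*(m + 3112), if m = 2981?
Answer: -14537898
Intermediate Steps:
N = 34 (N = 19 + 15 = 34)
R(H) = 24 + H
(R(N) - 2444)*(m + 3112) = ((24 + 34) - 2444)*(2981 + 3112) = (58 - 2444)*6093 = -2386*6093 = -14537898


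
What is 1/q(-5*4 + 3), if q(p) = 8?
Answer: 1/8 ≈ 0.12500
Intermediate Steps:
1/q(-5*4 + 3) = 1/8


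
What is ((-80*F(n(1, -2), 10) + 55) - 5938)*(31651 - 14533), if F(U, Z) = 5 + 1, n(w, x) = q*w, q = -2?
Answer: -108921834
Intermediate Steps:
n(w, x) = -2*w
F(U, Z) = 6
((-80*F(n(1, -2), 10) + 55) - 5938)*(31651 - 14533) = ((-80*6 + 55) - 5938)*(31651 - 14533) = ((-480 + 55) - 5938)*17118 = (-425 - 5938)*17118 = -6363*17118 = -108921834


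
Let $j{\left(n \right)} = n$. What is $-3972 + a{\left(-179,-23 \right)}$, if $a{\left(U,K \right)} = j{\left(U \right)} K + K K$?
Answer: $674$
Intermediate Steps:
$a{\left(U,K \right)} = K^{2} + K U$ ($a{\left(U,K \right)} = U K + K K = K U + K^{2} = K^{2} + K U$)
$-3972 + a{\left(-179,-23 \right)} = -3972 - 23 \left(-23 - 179\right) = -3972 - -4646 = -3972 + 4646 = 674$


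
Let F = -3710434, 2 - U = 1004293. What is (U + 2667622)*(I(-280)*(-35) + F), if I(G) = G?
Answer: -6155379251854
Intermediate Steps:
U = -1004291 (U = 2 - 1*1004293 = 2 - 1004293 = -1004291)
(U + 2667622)*(I(-280)*(-35) + F) = (-1004291 + 2667622)*(-280*(-35) - 3710434) = 1663331*(9800 - 3710434) = 1663331*(-3700634) = -6155379251854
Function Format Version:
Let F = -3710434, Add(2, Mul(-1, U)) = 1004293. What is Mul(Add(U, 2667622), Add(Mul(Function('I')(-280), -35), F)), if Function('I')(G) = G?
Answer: -6155379251854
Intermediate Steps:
U = -1004291 (U = Add(2, Mul(-1, 1004293)) = Add(2, -1004293) = -1004291)
Mul(Add(U, 2667622), Add(Mul(Function('I')(-280), -35), F)) = Mul(Add(-1004291, 2667622), Add(Mul(-280, -35), -3710434)) = Mul(1663331, Add(9800, -3710434)) = Mul(1663331, -3700634) = -6155379251854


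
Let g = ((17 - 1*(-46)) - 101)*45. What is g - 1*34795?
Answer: -36505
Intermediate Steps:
g = -1710 (g = ((17 + 46) - 101)*45 = (63 - 101)*45 = -38*45 = -1710)
g - 1*34795 = -1710 - 1*34795 = -1710 - 34795 = -36505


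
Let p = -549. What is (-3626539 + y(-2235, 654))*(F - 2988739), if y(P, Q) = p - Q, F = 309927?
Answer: 9718038802504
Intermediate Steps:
y(P, Q) = -549 - Q
(-3626539 + y(-2235, 654))*(F - 2988739) = (-3626539 + (-549 - 1*654))*(309927 - 2988739) = (-3626539 + (-549 - 654))*(-2678812) = (-3626539 - 1203)*(-2678812) = -3627742*(-2678812) = 9718038802504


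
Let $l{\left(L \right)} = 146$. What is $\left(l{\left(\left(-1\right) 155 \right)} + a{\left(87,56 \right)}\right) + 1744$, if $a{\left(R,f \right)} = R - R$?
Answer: $1890$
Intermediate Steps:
$a{\left(R,f \right)} = 0$
$\left(l{\left(\left(-1\right) 155 \right)} + a{\left(87,56 \right)}\right) + 1744 = \left(146 + 0\right) + 1744 = 146 + 1744 = 1890$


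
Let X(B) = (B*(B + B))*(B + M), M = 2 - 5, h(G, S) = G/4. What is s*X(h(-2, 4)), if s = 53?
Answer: -371/4 ≈ -92.750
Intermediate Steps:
h(G, S) = G/4 (h(G, S) = G*(¼) = G/4)
M = -3
X(B) = 2*B²*(-3 + B) (X(B) = (B*(B + B))*(B - 3) = (B*(2*B))*(-3 + B) = (2*B²)*(-3 + B) = 2*B²*(-3 + B))
s*X(h(-2, 4)) = 53*(2*((¼)*(-2))²*(-3 + (¼)*(-2))) = 53*(2*(-½)²*(-3 - ½)) = 53*(2*(¼)*(-7/2)) = 53*(-7/4) = -371/4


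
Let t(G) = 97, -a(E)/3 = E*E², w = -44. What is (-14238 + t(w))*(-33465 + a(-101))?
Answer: -43235230758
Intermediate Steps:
a(E) = -3*E³ (a(E) = -3*E*E² = -3*E³)
(-14238 + t(w))*(-33465 + a(-101)) = (-14238 + 97)*(-33465 - 3*(-101)³) = -14141*(-33465 - 3*(-1030301)) = -14141*(-33465 + 3090903) = -14141*3057438 = -43235230758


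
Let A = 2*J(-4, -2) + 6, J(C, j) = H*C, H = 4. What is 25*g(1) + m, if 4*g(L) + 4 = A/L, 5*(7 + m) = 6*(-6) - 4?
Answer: -405/2 ≈ -202.50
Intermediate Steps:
J(C, j) = 4*C
m = -15 (m = -7 + (6*(-6) - 4)/5 = -7 + (-36 - 4)/5 = -7 + (1/5)*(-40) = -7 - 8 = -15)
A = -26 (A = 2*(4*(-4)) + 6 = 2*(-16) + 6 = -32 + 6 = -26)
g(L) = -1 - 13/(2*L) (g(L) = -1 + (-26/L)/4 = -1 - 13/(2*L))
25*g(1) + m = 25*((-13/2 - 1*1)/1) - 15 = 25*(1*(-13/2 - 1)) - 15 = 25*(1*(-15/2)) - 15 = 25*(-15/2) - 15 = -375/2 - 15 = -405/2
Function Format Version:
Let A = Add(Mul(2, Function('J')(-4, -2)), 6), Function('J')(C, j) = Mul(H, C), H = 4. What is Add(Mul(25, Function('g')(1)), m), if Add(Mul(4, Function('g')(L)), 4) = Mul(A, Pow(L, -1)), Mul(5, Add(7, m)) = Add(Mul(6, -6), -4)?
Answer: Rational(-405, 2) ≈ -202.50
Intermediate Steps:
Function('J')(C, j) = Mul(4, C)
m = -15 (m = Add(-7, Mul(Rational(1, 5), Add(Mul(6, -6), -4))) = Add(-7, Mul(Rational(1, 5), Add(-36, -4))) = Add(-7, Mul(Rational(1, 5), -40)) = Add(-7, -8) = -15)
A = -26 (A = Add(Mul(2, Mul(4, -4)), 6) = Add(Mul(2, -16), 6) = Add(-32, 6) = -26)
Function('g')(L) = Add(-1, Mul(Rational(-13, 2), Pow(L, -1))) (Function('g')(L) = Add(-1, Mul(Rational(1, 4), Mul(-26, Pow(L, -1)))) = Add(-1, Mul(Rational(-13, 2), Pow(L, -1))))
Add(Mul(25, Function('g')(1)), m) = Add(Mul(25, Mul(Pow(1, -1), Add(Rational(-13, 2), Mul(-1, 1)))), -15) = Add(Mul(25, Mul(1, Add(Rational(-13, 2), -1))), -15) = Add(Mul(25, Mul(1, Rational(-15, 2))), -15) = Add(Mul(25, Rational(-15, 2)), -15) = Add(Rational(-375, 2), -15) = Rational(-405, 2)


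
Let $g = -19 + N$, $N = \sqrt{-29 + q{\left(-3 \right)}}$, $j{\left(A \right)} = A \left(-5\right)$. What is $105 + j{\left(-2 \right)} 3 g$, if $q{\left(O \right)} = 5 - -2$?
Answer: $-465 + 30 i \sqrt{22} \approx -465.0 + 140.71 i$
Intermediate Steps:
$q{\left(O \right)} = 7$ ($q{\left(O \right)} = 5 + 2 = 7$)
$j{\left(A \right)} = - 5 A$
$N = i \sqrt{22}$ ($N = \sqrt{-29 + 7} = \sqrt{-22} = i \sqrt{22} \approx 4.6904 i$)
$g = -19 + i \sqrt{22} \approx -19.0 + 4.6904 i$
$105 + j{\left(-2 \right)} 3 g = 105 + \left(-5\right) \left(-2\right) 3 \left(-19 + i \sqrt{22}\right) = 105 + 10 \cdot 3 \left(-19 + i \sqrt{22}\right) = 105 + 30 \left(-19 + i \sqrt{22}\right) = 105 - \left(570 - 30 i \sqrt{22}\right) = -465 + 30 i \sqrt{22}$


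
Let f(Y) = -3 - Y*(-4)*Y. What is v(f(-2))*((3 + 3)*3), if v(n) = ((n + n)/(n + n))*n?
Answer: 234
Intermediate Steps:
f(Y) = -3 + 4*Y**2 (f(Y) = -3 - (-4*Y)*Y = -3 - (-4)*Y**2 = -3 + 4*Y**2)
v(n) = n (v(n) = ((2*n)/((2*n)))*n = ((2*n)*(1/(2*n)))*n = 1*n = n)
v(f(-2))*((3 + 3)*3) = (-3 + 4*(-2)**2)*((3 + 3)*3) = (-3 + 4*4)*(6*3) = (-3 + 16)*18 = 13*18 = 234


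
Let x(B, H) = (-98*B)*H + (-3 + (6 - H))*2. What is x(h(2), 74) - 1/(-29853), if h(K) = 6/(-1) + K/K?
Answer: 1078230655/29853 ≈ 36118.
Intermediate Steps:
h(K) = -5 (h(K) = 6*(-1) + 1 = -6 + 1 = -5)
x(B, H) = 6 - 2*H - 98*B*H (x(B, H) = -98*B*H + (3 - H)*2 = -98*B*H + (6 - 2*H) = 6 - 2*H - 98*B*H)
x(h(2), 74) - 1/(-29853) = (6 - 2*74 - 98*(-5)*74) - 1/(-29853) = (6 - 148 + 36260) - 1*(-1/29853) = 36118 + 1/29853 = 1078230655/29853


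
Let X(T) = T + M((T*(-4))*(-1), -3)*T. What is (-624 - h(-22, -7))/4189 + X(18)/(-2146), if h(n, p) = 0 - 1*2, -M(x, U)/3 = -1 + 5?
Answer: -252695/4494797 ≈ -0.056219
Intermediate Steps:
M(x, U) = -12 (M(x, U) = -3*(-1 + 5) = -3*4 = -12)
h(n, p) = -2 (h(n, p) = 0 - 2 = -2)
X(T) = -11*T (X(T) = T - 12*T = -11*T)
(-624 - h(-22, -7))/4189 + X(18)/(-2146) = (-624 - 1*(-2))/4189 - 11*18/(-2146) = (-624 + 2)*(1/4189) - 198*(-1/2146) = -622*1/4189 + 99/1073 = -622/4189 + 99/1073 = -252695/4494797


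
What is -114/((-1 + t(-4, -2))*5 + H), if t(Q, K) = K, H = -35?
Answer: 57/25 ≈ 2.2800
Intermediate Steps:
-114/((-1 + t(-4, -2))*5 + H) = -114/((-1 - 2)*5 - 35) = -114/(-3*5 - 35) = -114/(-15 - 35) = -114/(-50) = -1/50*(-114) = 57/25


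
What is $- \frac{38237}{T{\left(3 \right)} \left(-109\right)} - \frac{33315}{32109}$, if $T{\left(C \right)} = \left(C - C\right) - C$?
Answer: $- \frac{412881946}{3499881} \approx -117.97$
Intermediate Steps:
$T{\left(C \right)} = - C$ ($T{\left(C \right)} = 0 - C = - C$)
$- \frac{38237}{T{\left(3 \right)} \left(-109\right)} - \frac{33315}{32109} = - \frac{38237}{\left(-1\right) 3 \left(-109\right)} - \frac{33315}{32109} = - \frac{38237}{\left(-3\right) \left(-109\right)} - \frac{11105}{10703} = - \frac{38237}{327} - \frac{11105}{10703} = - \frac{412881946}{3499881}$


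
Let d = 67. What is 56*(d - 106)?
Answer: -2184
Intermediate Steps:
56*(d - 106) = 56*(67 - 106) = 56*(-39) = -2184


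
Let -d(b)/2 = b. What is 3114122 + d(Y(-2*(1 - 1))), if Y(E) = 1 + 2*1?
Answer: 3114116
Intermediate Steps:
Y(E) = 3 (Y(E) = 1 + 2 = 3)
d(b) = -2*b
3114122 + d(Y(-2*(1 - 1))) = 3114122 - 2*3 = 3114122 - 6 = 3114116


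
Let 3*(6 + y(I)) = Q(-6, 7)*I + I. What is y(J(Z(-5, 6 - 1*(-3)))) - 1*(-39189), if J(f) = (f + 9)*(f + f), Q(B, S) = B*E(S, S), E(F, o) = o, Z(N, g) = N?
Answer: 119189/3 ≈ 39730.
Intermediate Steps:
Q(B, S) = B*S
J(f) = 2*f*(9 + f) (J(f) = (9 + f)*(2*f) = 2*f*(9 + f))
y(I) = -6 - 41*I/3 (y(I) = -6 + ((-6*7)*I + I)/3 = -6 + (-42*I + I)/3 = -6 + (-41*I)/3 = -6 - 41*I/3)
y(J(Z(-5, 6 - 1*(-3)))) - 1*(-39189) = (-6 - 82*(-5)*(9 - 5)/3) - 1*(-39189) = (-6 - 82*(-5)*4/3) + 39189 = (-6 - 41/3*(-40)) + 39189 = (-6 + 1640/3) + 39189 = 1622/3 + 39189 = 119189/3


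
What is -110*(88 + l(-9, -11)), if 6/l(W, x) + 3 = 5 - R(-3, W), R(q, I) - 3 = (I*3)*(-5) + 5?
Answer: -454740/47 ≈ -9675.3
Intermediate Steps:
R(q, I) = 8 - 15*I (R(q, I) = 3 + ((I*3)*(-5) + 5) = 3 + ((3*I)*(-5) + 5) = 3 + (-15*I + 5) = 3 + (5 - 15*I) = 8 - 15*I)
l(W, x) = 6/(-6 + 15*W) (l(W, x) = 6/(-3 + (5 - (8 - 15*W))) = 6/(-3 + (5 + (-8 + 15*W))) = 6/(-3 + (-3 + 15*W)) = 6/(-6 + 15*W))
-110*(88 + l(-9, -11)) = -110*(88 + 2/(-2 + 5*(-9))) = -110*(88 + 2/(-2 - 45)) = -110*(88 + 2/(-47)) = -110*(88 + 2*(-1/47)) = -110*(88 - 2/47) = -110*4134/47 = -454740/47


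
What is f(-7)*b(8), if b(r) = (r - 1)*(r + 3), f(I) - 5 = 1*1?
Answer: 462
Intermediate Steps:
f(I) = 6 (f(I) = 5 + 1*1 = 5 + 1 = 6)
b(r) = (-1 + r)*(3 + r)
f(-7)*b(8) = 6*(-3 + 8² + 2*8) = 6*(-3 + 64 + 16) = 6*77 = 462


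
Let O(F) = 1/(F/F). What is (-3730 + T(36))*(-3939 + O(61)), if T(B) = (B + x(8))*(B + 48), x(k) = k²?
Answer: -18390460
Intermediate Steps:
O(F) = 1 (O(F) = 1/1 = 1)
T(B) = (48 + B)*(64 + B) (T(B) = (B + 8²)*(B + 48) = (B + 64)*(48 + B) = (64 + B)*(48 + B) = (48 + B)*(64 + B))
(-3730 + T(36))*(-3939 + O(61)) = (-3730 + (3072 + 36² + 112*36))*(-3939 + 1) = (-3730 + (3072 + 1296 + 4032))*(-3938) = (-3730 + 8400)*(-3938) = 4670*(-3938) = -18390460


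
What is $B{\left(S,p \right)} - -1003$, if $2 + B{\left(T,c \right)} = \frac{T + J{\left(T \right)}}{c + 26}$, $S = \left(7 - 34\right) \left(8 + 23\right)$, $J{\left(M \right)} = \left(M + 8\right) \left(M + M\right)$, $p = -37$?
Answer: $- \frac{1375898}{11} \approx -1.2508 \cdot 10^{5}$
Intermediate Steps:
$J{\left(M \right)} = 2 M \left(8 + M\right)$ ($J{\left(M \right)} = \left(8 + M\right) 2 M = 2 M \left(8 + M\right)$)
$S = -837$ ($S = \left(-27\right) 31 = -837$)
$B{\left(T,c \right)} = -2 + \frac{T + 2 T \left(8 + T\right)}{26 + c}$ ($B{\left(T,c \right)} = -2 + \frac{T + 2 T \left(8 + T\right)}{c + 26} = -2 + \frac{T + 2 T \left(8 + T\right)}{26 + c}$)
$B{\left(S,p \right)} - -1003 = \frac{-52 - 837 - -74 + 2 \left(-837\right) \left(8 - 837\right)}{26 - 37} - -1003 = \frac{-52 - 837 + 74 + 2 \left(-837\right) \left(-829\right)}{-11} + 1003 = - \frac{-52 - 837 + 74 + 1387746}{11} + 1003 = \left(- \frac{1}{11}\right) 1386931 + 1003 = - \frac{1386931}{11} + 1003 = - \frac{1375898}{11}$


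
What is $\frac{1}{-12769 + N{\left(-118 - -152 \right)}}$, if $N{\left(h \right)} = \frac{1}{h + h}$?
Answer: $- \frac{68}{868291} \approx -7.8315 \cdot 10^{-5}$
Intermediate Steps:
$N{\left(h \right)} = \frac{1}{2 h}$
$\frac{1}{-12769 + N{\left(-118 - -152 \right)}} = \frac{1}{-12769 + \frac{1}{2 \left(-118 - -152\right)}} = \frac{1}{-12769 + \frac{1}{2 \left(-118 + 152\right)}} = \frac{1}{-12769 + \frac{1}{2 \cdot 34}} = \frac{1}{-12769 + \frac{1}{2} \cdot \frac{1}{34}} = \frac{1}{-12769 + \frac{1}{68}} = \frac{1}{- \frac{868291}{68}} = - \frac{68}{868291}$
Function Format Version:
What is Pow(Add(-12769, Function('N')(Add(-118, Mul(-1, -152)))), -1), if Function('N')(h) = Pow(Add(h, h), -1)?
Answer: Rational(-68, 868291) ≈ -7.8315e-5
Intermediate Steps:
Function('N')(h) = Mul(Rational(1, 2), Pow(h, -1)) (Function('N')(h) = Pow(Mul(2, h), -1) = Mul(Rational(1, 2), Pow(h, -1)))
Pow(Add(-12769, Function('N')(Add(-118, Mul(-1, -152)))), -1) = Pow(Add(-12769, Mul(Rational(1, 2), Pow(Add(-118, Mul(-1, -152)), -1))), -1) = Pow(Add(-12769, Mul(Rational(1, 2), Pow(Add(-118, 152), -1))), -1) = Pow(Add(-12769, Mul(Rational(1, 2), Pow(34, -1))), -1) = Pow(Add(-12769, Mul(Rational(1, 2), Rational(1, 34))), -1) = Pow(Add(-12769, Rational(1, 68)), -1) = Pow(Rational(-868291, 68), -1) = Rational(-68, 868291)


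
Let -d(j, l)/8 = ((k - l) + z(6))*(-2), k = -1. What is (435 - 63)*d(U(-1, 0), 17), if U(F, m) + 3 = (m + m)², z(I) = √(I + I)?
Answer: -107136 + 11904*√3 ≈ -86518.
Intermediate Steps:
z(I) = √2*√I (z(I) = √(2*I) = √2*√I)
U(F, m) = -3 + 4*m² (U(F, m) = -3 + (m + m)² = -3 + (2*m)² = -3 + 4*m²)
d(j, l) = -16 - 16*l + 32*√3 (d(j, l) = -8*((-1 - l) + √2*√6)*(-2) = -8*((-1 - l) + 2*√3)*(-2) = -8*(-1 - l + 2*√3)*(-2) = -8*(2 - 4*√3 + 2*l) = -16 - 16*l + 32*√3)
(435 - 63)*d(U(-1, 0), 17) = (435 - 63)*(-16 - 16*17 + 32*√3) = 372*(-16 - 272 + 32*√3) = 372*(-288 + 32*√3) = -107136 + 11904*√3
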